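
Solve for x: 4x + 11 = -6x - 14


Starting with: 4x + 11 = -6x - 14
Move all x terms to left: (4 + 6)x = -14 - 11
Simplify: 10x = -25
Divide both sides by 10: x = -5/2

x = -5/2


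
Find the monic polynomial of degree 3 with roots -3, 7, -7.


A monic polynomial with roots -3, 7, -7 is:
p(x) = (x + 3)(x - 7)(x + 7)
After multiplying by (x + 3): x + 3
After multiplying by (x - 7): x^2 - 4x - 21
After multiplying by (x + 7): x^3 + 3x^2 - 49x - 147

x^3 + 3x^2 - 49x - 147


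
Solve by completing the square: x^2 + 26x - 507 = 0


Start: x^2 + 26x - 507 = 0
Move constant: x^2 + 26x = 507
Half of 26 is 13, squared is 169
Add 169 to both sides: x^2 + 26x + 169 = 676
(x + 13)^2 = 676
x + 13 = ±26
x = -13 + 26 = 13 or x = -13 - 26 = -39

x = -39, x = 13


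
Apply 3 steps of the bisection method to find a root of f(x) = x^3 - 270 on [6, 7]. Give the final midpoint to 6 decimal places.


f(x) = x^3 - 270
f(6) = -54 < 0
f(7) = 73 > 0

Step 1: midpoint = (6.000000 + 7.000000)/2 = 6.500000
  f(6.500000) = 4.625000
  f(mid) > 0, so root is in [6.000000, 6.500000]

Step 2: midpoint = (6.000000 + 6.500000)/2 = 6.250000
  f(6.250000) = -25.859375
  f(mid) < 0, so root is in [6.250000, 6.500000]

Step 3: midpoint = (6.250000 + 6.500000)/2 = 6.375000
  f(6.375000) = -10.916016
  f(mid) < 0, so root is in [6.375000, 6.500000]

midpoint = 6.375000


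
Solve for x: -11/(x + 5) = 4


Multiply both sides by (x + 5): -11 = 4(x + 5)
Distribute: -11 = 4x + 20
4x = -11 - 20 = -31
x = -31/4

x = -31/4


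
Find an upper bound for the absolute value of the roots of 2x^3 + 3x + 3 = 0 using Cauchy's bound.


Cauchy's bound: all roots r satisfy |r| <= 1 + max(|a_i/a_n|) for i = 0,...,n-1
where a_n is the leading coefficient.

Coefficients: [2, 0, 3, 3]
Leading coefficient a_n = 2
Ratios |a_i/a_n|: 0, 3/2, 3/2
Maximum ratio: 3/2
Cauchy's bound: |r| <= 1 + 3/2 = 5/2

Upper bound = 5/2


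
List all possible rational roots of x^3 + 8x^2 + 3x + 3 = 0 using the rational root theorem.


Rational root theorem: possible roots are ±p/q where:
  p divides the constant term (3): p ∈ {1, 3}
  q divides the leading coefficient (1): q ∈ {1}

All possible rational roots: -3, -1, 1, 3

-3, -1, 1, 3


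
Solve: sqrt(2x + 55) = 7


Square both sides: 2x + 55 = 7^2 = 49
2x = 49 - 55 = -6
x = -3
Check: sqrt(2*(-3) + 55) = sqrt(49) = 7 ✓

x = -3


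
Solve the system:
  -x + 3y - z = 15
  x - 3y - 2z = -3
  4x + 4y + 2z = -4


Using Cramer's rule. Expand each determinant along the first row.
D  = (-1)*[(-3)*2 - (-2)*4] - 3*[1*2 - (-2)*4] + (-1)*[1*4 - (-3)*4]
  = (-1)*(2) - 3*(10) + (-1)*(16) = -48
Dx = 15*[(-3)*2 - (-2)*4] - 3*[(-3)*2 - (-2)*(-4)] + (-1)*[(-3)*4 - (-3)*(-4)]
  = 15*(2) - 3*(-14) + (-1)*(-24) = 96
Dy = (-1)*[(-3)*2 - (-2)*(-4)] - 15*[1*2 - (-2)*4] + (-1)*[1*(-4) - (-3)*4]
  = (-1)*(-14) - 15*(10) + (-1)*(8) = -144
Dz = (-1)*[(-3)*(-4) - (-3)*4] - 3*[1*(-4) - (-3)*4] + 15*[1*4 - (-3)*4]
  = (-1)*(24) - 3*(8) + 15*(16) = 192
x = Dx/D = 96/-48 = -2, y = Dy/D = -144/-48 = 3, z = Dz/D = 192/-48 = -4
Check eq1: (-1)(-2) + (3)(3) + (-1)(-4) = 15 = 15 ✓
Check eq2: (1)(-2) + (-3)(3) + (-2)(-4) = -3 = -3 ✓
Check eq3: (4)(-2) + (4)(3) + (2)(-4) = -4 = -4 ✓

x = -2, y = 3, z = -4


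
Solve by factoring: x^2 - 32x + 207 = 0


We need two numbers that multiply to 207 and add to -32.
Those numbers are -9 and -23 (since (-9) * (-23) = 207 and (-9) + (-23) = -32).
So x^2 - 32x + 207 = (x - 9)(x - 23) = 0
Setting each factor to zero: x = 9 or x = 23

x = 9, x = 23


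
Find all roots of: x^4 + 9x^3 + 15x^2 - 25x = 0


The constant term is 0, so x = 0 is a root. Factor out x:
  x^3 + 9x^2 + 15x - 25 = 0
Let p(x) = x^3 + 9x^2 + 15x - 25. By the rational root theorem (leading coefficient 1), any rational root is an integer divisor of 25: try ±1, ±2, ... in turn.
Test x = 1: value = 0 ✓, so (x - 1) is a factor.
Synthetic division by (x - 1): bring down 1; 1(1) + 9 = 10; 10(1) + 15 = 25; 25(1) - 25 = 0 → quotient x^2 + 10x + 25, remainder 0.
Solve the quadratic x^2 + 10x + 25 = 0: discriminant = 10^2 - 4(1)(25) = 100 - 100 = 0.
Discriminant = 0, so a double root: x = -10/2 = -5.
Collecting all roots found:

x = -5 (multiplicity 2), x = 0, x = 1


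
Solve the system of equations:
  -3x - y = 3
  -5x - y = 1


Using Cramer's rule:
Determinant D = (-3)(-1) - (-5)(-1) = 3 - 5 = -2
Dx = (3)(-1) - (1)(-1) = -3 + 1 = -2
Dy = (-3)(1) - (-5)(3) = -3 + 15 = 12
x = Dx/D = -2/-2 = 1
y = Dy/D = 12/-2 = -6

x = 1, y = -6


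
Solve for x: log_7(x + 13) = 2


Convert to exponential form: x + 13 = 7^2 = 49
x = 49 - 13 = 36
Check: log_7(36 + 13) = log_7(49) = log_7(49) = 2 ✓

x = 36


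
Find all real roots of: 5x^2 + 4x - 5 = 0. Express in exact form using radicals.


Using the quadratic formula: x = (-b ± sqrt(b^2 - 4ac)) / (2a)
Here a = 5, b = 4, c = -5
Discriminant = b^2 - 4ac = 4^2 - 4(5)(-5) = 16 + 100 = 116
Since discriminant = 116 > 0, there are two real roots.
x = (-4 ± 2*sqrt(29)) / 10
Simplifying: x = (-2 ± sqrt(29)) / 5
Numerically: x ≈ 0.6770 or x ≈ -1.4770

x = (-2 + sqrt(29)) / 5 or x = (-2 - sqrt(29)) / 5


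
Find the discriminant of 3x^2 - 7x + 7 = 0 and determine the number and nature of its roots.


For ax^2 + bx + c = 0, discriminant D = b^2 - 4ac
Here a = 3, b = -7, c = 7
D = (-7)^2 - 4(3)(7) = 49 - 84 = -35

D = -35 < 0
The equation has no real roots (2 complex conjugate roots).

Discriminant = -35, no real roots (2 complex conjugate roots)


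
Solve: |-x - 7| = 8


An absolute value equation |expr| = 8 gives two cases:
Case 1: -x - 7 = 8
  -x = 15, so x = -15
Case 2: -x - 7 = -8
  -x = -1, so x = 1

x = -15, x = 1


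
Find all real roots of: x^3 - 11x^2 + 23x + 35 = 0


Let p(x) = x^3 - 11x^2 + 23x + 35. By the rational root theorem (leading coefficient 1), any rational root is an integer divisor of 35: try ±1, ±2, ... in turn.
Test x = 1: value = 48 ≠ 0.
Test x = -1: value = 0 ✓, so (x + 1) is a factor.
Synthetic division by (x + 1): bring down 1; 1(-1) - 11 = -12; (-12)(-1) + 23 = 35; 35(-1) + 35 = 0 → quotient x^2 - 12x + 35, remainder 0.
Solve the quadratic x^2 - 12x + 35 = 0: discriminant = (-12)^2 - 4(1)(35) = 144 - 140 = 4.
sqrt(4) = 2, so x = (12 ± 2)/2: x = 7 or x = 5.

x = -1, x = 5, x = 7


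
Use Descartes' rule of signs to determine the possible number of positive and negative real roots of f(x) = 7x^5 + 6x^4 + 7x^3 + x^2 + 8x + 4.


Descartes' rule of signs:

For positive roots, count sign changes in f(x) = 7x^5 + 6x^4 + 7x^3 + x^2 + 8x + 4:
Signs of coefficients: +, +, +, +, +, +
Number of sign changes: 0
Possible positive real roots: 0

For negative roots, examine f(-x) = -7x^5 + 6x^4 - 7x^3 + x^2 - 8x + 4:
Signs of coefficients: -, +, -, +, -, +
Number of sign changes: 5
Possible negative real roots: 5, 3, 1

Positive roots: 0; Negative roots: 5 or 3 or 1


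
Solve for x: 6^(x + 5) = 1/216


Express both sides with the same base.
1/216 = 6^(-3)
Since the bases match, equate exponents: x + 5 = -3
So x = -3 - (5) = -8

x = -8


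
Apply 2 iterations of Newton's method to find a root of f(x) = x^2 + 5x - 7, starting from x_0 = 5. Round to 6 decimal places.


Newton's method: x_(n+1) = x_n - f(x_n)/f'(x_n)
f(x) = x^2 + 5x - 7
f'(x) = 2x + 5

Iteration 1:
  f(5.000000) = 43.000000
  f'(5.000000) = 15.000000
  x_1 = 5.000000 - (43.000000)/(15.000000) = 2.133333

Iteration 2:
  f(2.133333) = 8.217778
  f'(2.133333) = 9.266667
  x_2 = 2.133333 - (8.217778)/(9.266667) = 1.246523

x_2 = 1.246523


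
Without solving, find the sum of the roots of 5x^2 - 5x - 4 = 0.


By Vieta's formulas for ax^2 + bx + c = 0:
  Sum of roots = -b/a
  Product of roots = c/a

Here a = 5, b = -5, c = -4
Sum = -(-5)/5 = 1
Product = -4/5 = -4/5

Sum = 1


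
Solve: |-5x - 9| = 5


An absolute value equation |expr| = 5 gives two cases:
Case 1: -5x - 9 = 5
  -5x = 14, so x = -14/5
Case 2: -5x - 9 = -5
  -5x = 4, so x = -4/5

x = -14/5, x = -4/5


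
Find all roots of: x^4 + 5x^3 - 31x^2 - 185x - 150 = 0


Let p(x) = x^4 + 5x^3 - 31x^2 - 185x - 150. By the rational root theorem (leading coefficient 1), any rational root is an integer divisor of 150: try ±1, ±2, ... in turn.
Test x = 1: value = -360 ≠ 0.
Test x = -1: value = 0 ✓, so (x + 1) is a factor.
Synthetic division by (x + 1): bring down 1; 1(-1) + 5 = 4; 4(-1) - 31 = -35; (-35)(-1) - 185 = -150; (-150)(-1) - 150 = 0 → quotient x^3 + 4x^2 - 35x - 150, remainder 0.
Continue with the quotient x^3 + 4x^2 - 35x - 150 (candidates must divide 150; re-test x = -1 first in case it repeats).
Test x = -1: value = -112 ≠ 0.
Test x = 2: value = -196 ≠ 0.
Test x = -2: value = -72 ≠ 0.
Test x = 3: value = -192 ≠ 0.
Test x = -3: value = -36 ≠ 0.
Test x = 5: value = -100 ≠ 0.
Test x = -5: value = 0 ✓, so (x + 5) is a factor.
Synthetic division by (x + 5): bring down 1; 1(-5) + 4 = -1; (-1)(-5) - 35 = -30; (-30)(-5) - 150 = 0 → quotient x^2 - x - 30, remainder 0.
Solve the quadratic x^2 - x - 30 = 0: discriminant = (-1)^2 - 4(1)(-30) = 1 + 120 = 121.
sqrt(121) = 11, so x = (1 ± 11)/2: x = 6 or x = -5.
Collecting all roots found:

x = -5 (multiplicity 2), x = -1, x = 6


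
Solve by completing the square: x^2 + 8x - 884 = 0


Start: x^2 + 8x - 884 = 0
Move constant: x^2 + 8x = 884
Half of 8 is 4, squared is 16
Add 16 to both sides: x^2 + 8x + 16 = 900
(x + 4)^2 = 900
x + 4 = ±30
x = -4 + 30 = 26 or x = -4 - 30 = -34

x = -34, x = 26


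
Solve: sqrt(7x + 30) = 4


Square both sides: 7x + 30 = 4^2 = 16
7x = 16 - 30 = -14
x = -2
Check: sqrt(7*(-2) + 30) = sqrt(16) = 4 ✓

x = -2


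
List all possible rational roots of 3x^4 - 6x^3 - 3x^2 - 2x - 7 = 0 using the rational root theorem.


Rational root theorem: possible roots are ±p/q where:
  p divides the constant term (-7): p ∈ {1, 7}
  q divides the leading coefficient (3): q ∈ {1, 3}

All possible rational roots: -7, -7/3, -1, -1/3, 1/3, 1, 7/3, 7

-7, -7/3, -1, -1/3, 1/3, 1, 7/3, 7


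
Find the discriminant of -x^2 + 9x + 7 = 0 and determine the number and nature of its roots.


For ax^2 + bx + c = 0, discriminant D = b^2 - 4ac
Here a = -1, b = 9, c = 7
D = (9)^2 - 4(-1)(7) = 81 + 28 = 109

D = 109 > 0 but not a perfect square
The equation has 2 distinct real irrational roots.

Discriminant = 109, 2 distinct real irrational roots


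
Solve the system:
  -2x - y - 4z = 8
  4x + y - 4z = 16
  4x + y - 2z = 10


Using Cramer's rule. Expand each determinant along the first row.
D  = (-2)*[1*(-2) - (-4)*1] - (-1)*[4*(-2) - (-4)*4] + (-4)*[4*1 - 1*4]
  = (-2)*(2) - (-1)*(8) + (-4)*(0) = 4
Dx = 8*[1*(-2) - (-4)*1] - (-1)*[16*(-2) - (-4)*10] + (-4)*[16*1 - 1*10]
  = 8*(2) - (-1)*(8) + (-4)*(6) = 0
Dy = (-2)*[16*(-2) - (-4)*10] - 8*[4*(-2) - (-4)*4] + (-4)*[4*10 - 16*4]
  = (-2)*(8) - 8*(8) + (-4)*(-24) = 16
Dz = (-2)*[1*10 - 16*1] - (-1)*[4*10 - 16*4] + 8*[4*1 - 1*4]
  = (-2)*(-6) - (-1)*(-24) + 8*(0) = -12
x = Dx/D = 0/4 = 0, y = Dy/D = 16/4 = 4, z = Dz/D = -12/4 = -3
Check eq1: (-2)(0) + (-1)(4) + (-4)(-3) = 8 = 8 ✓
Check eq2: (4)(0) + (1)(4) + (-4)(-3) = 16 = 16 ✓
Check eq3: (4)(0) + (1)(4) + (-2)(-3) = 10 = 10 ✓

x = 0, y = 4, z = -3


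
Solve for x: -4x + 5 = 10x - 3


Starting with: -4x + 5 = 10x - 3
Move all x terms to left: (-4 - 10)x = -3 - 5
Simplify: -14x = -8
Divide both sides by -14: x = 4/7

x = 4/7


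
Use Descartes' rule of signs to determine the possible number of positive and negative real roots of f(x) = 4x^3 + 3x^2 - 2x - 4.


Descartes' rule of signs:

For positive roots, count sign changes in f(x) = 4x^3 + 3x^2 - 2x - 4:
Signs of coefficients: +, +, -, -
Number of sign changes: 1
Possible positive real roots: 1

For negative roots, examine f(-x) = -4x^3 + 3x^2 + 2x - 4:
Signs of coefficients: -, +, +, -
Number of sign changes: 2
Possible negative real roots: 2, 0

Positive roots: 1; Negative roots: 2 or 0


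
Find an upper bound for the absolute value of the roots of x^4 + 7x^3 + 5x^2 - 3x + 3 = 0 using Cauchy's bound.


Cauchy's bound: all roots r satisfy |r| <= 1 + max(|a_i/a_n|) for i = 0,...,n-1
where a_n is the leading coefficient.

Coefficients: [1, 7, 5, -3, 3]
Leading coefficient a_n = 1
Ratios |a_i/a_n|: 7, 5, 3, 3
Maximum ratio: 7
Cauchy's bound: |r| <= 1 + 7 = 8

Upper bound = 8


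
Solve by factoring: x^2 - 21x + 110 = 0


We need two numbers that multiply to 110 and add to -21.
Those numbers are -10 and -11 (since (-10) * (-11) = 110 and (-10) + (-11) = -21).
So x^2 - 21x + 110 = (x - 10)(x - 11) = 0
Setting each factor to zero: x = 10 or x = 11

x = 10, x = 11


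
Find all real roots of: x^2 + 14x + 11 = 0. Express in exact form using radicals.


Using the quadratic formula: x = (-b ± sqrt(b^2 - 4ac)) / (2a)
Here a = 1, b = 14, c = 11
Discriminant = b^2 - 4ac = 14^2 - 4(1)(11) = 196 - 44 = 152
Since discriminant = 152 > 0, there are two real roots.
x = (-14 ± 2*sqrt(38)) / 2
Simplifying: x = -7 ± sqrt(38)
Numerically: x ≈ -0.8356 or x ≈ -13.1644

x = -7 + sqrt(38) or x = -7 - sqrt(38)


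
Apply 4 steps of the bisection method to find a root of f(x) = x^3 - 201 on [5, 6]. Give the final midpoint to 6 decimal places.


f(x) = x^3 - 201
f(5) = -76 < 0
f(6) = 15 > 0

Step 1: midpoint = (5.000000 + 6.000000)/2 = 5.500000
  f(5.500000) = -34.625000
  f(mid) < 0, so root is in [5.500000, 6.000000]

Step 2: midpoint = (5.500000 + 6.000000)/2 = 5.750000
  f(5.750000) = -10.890625
  f(mid) < 0, so root is in [5.750000, 6.000000]

Step 3: midpoint = (5.750000 + 6.000000)/2 = 5.875000
  f(5.875000) = 1.779297
  f(mid) > 0, so root is in [5.750000, 5.875000]

Step 4: midpoint = (5.750000 + 5.875000)/2 = 5.812500
  f(5.812500) = -4.623779
  f(mid) < 0, so root is in [5.812500, 5.875000]

midpoint = 5.812500


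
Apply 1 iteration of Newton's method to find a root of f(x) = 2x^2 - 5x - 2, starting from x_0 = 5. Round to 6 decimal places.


Newton's method: x_(n+1) = x_n - f(x_n)/f'(x_n)
f(x) = 2x^2 - 5x - 2
f'(x) = 4x - 5

Iteration 1:
  f(5.000000) = 23.000000
  f'(5.000000) = 15.000000
  x_1 = 5.000000 - (23.000000)/(15.000000) = 3.466667

x_1 = 3.466667


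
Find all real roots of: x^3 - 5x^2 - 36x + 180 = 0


Let p(x) = x^3 - 5x^2 - 36x + 180. By the rational root theorem (leading coefficient 1), any rational root is an integer divisor of 180: try ±1, ±2, ... in turn.
Test x = 1: value = 140 ≠ 0.
Test x = -1: value = 210 ≠ 0.
Test x = 2: value = 96 ≠ 0.
Test x = -2: value = 224 ≠ 0.
Test x = 3: value = 54 ≠ 0.
Test x = -3: value = 216 ≠ 0.
Test x = 4: value = 20 ≠ 0.
Test x = -4: value = 180 ≠ 0.
Test x = 5: value = 0 ✓, so (x - 5) is a factor.
Synthetic division by (x - 5): bring down 1; 1(5) - 5 = 0; 0(5) - 36 = -36; (-36)(5) + 180 = 0 → quotient x^2 - 36, remainder 0.
Solve the quadratic x^2 - 36 = 0: discriminant = 0^2 - 4(1)(-36) = 0 + 144 = 144.
sqrt(144) = 12, so x = (0 ± 12)/2: x = 6 or x = -6.

x = -6, x = 5, x = 6


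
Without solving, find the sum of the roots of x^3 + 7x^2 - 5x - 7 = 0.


By Vieta's formulas for x^3 + bx^2 + cx + d = 0:
  r1 + r2 + r3 = -b/a = -7
  r1*r2 + r1*r3 + r2*r3 = c/a = -5
  r1*r2*r3 = -d/a = 7


Sum = -7


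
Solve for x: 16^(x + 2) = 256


Express both sides with the same base.
256 = 16^2
Since the bases match, equate exponents: x + 2 = 2
So x = 2 - (2) = 0

x = 0


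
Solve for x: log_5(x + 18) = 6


Convert to exponential form: x + 18 = 5^6 = 15625
x = 15625 - 18 = 15607
Check: log_5(15607 + 18) = log_5(15625) = log_5(15625) = 6 ✓

x = 15607


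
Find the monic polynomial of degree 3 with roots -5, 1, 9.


A monic polynomial with roots -5, 1, 9 is:
p(x) = (x + 5)(x - 1)(x - 9)
After multiplying by (x + 5): x + 5
After multiplying by (x - 1): x^2 + 4x - 5
After multiplying by (x - 9): x^3 - 5x^2 - 41x + 45

x^3 - 5x^2 - 41x + 45


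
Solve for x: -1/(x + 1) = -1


Multiply both sides by (x + 1): -1 = -1(x + 1)
Distribute: -1 = -x - 1
-x = -1 + 1 = 0
x = 0

x = 0


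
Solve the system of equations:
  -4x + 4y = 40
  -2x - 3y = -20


Using Cramer's rule:
Determinant D = (-4)(-3) - (-2)(4) = 12 + 8 = 20
Dx = (40)(-3) - (-20)(4) = -120 + 80 = -40
Dy = (-4)(-20) - (-2)(40) = 80 + 80 = 160
x = Dx/D = -40/20 = -2
y = Dy/D = 160/20 = 8

x = -2, y = 8


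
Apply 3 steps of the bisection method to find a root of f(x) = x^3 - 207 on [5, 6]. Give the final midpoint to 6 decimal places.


f(x) = x^3 - 207
f(5) = -82 < 0
f(6) = 9 > 0

Step 1: midpoint = (5.000000 + 6.000000)/2 = 5.500000
  f(5.500000) = -40.625000
  f(mid) < 0, so root is in [5.500000, 6.000000]

Step 2: midpoint = (5.500000 + 6.000000)/2 = 5.750000
  f(5.750000) = -16.890625
  f(mid) < 0, so root is in [5.750000, 6.000000]

Step 3: midpoint = (5.750000 + 6.000000)/2 = 5.875000
  f(5.875000) = -4.220703
  f(mid) < 0, so root is in [5.875000, 6.000000]

midpoint = 5.875000


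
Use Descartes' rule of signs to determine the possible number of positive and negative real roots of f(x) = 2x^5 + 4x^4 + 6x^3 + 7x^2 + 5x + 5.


Descartes' rule of signs:

For positive roots, count sign changes in f(x) = 2x^5 + 4x^4 + 6x^3 + 7x^2 + 5x + 5:
Signs of coefficients: +, +, +, +, +, +
Number of sign changes: 0
Possible positive real roots: 0

For negative roots, examine f(-x) = -2x^5 + 4x^4 - 6x^3 + 7x^2 - 5x + 5:
Signs of coefficients: -, +, -, +, -, +
Number of sign changes: 5
Possible negative real roots: 5, 3, 1

Positive roots: 0; Negative roots: 5 or 3 or 1


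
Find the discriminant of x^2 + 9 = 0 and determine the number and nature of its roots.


For ax^2 + bx + c = 0, discriminant D = b^2 - 4ac
Here a = 1, b = 0, c = 9
D = (0)^2 - 4(1)(9) = 0 - 36 = -36

D = -36 < 0
The equation has no real roots (2 complex conjugate roots).

Discriminant = -36, no real roots (2 complex conjugate roots)


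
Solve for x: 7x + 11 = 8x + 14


Starting with: 7x + 11 = 8x + 14
Move all x terms to left: (7 - 8)x = 14 - 11
Simplify: -x = 3
Divide both sides by -1: x = -3

x = -3


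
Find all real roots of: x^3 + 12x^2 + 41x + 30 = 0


Let p(x) = x^3 + 12x^2 + 41x + 30. By the rational root theorem (leading coefficient 1), any rational root is an integer divisor of 30: try ±1, ±2, ... in turn.
Test x = 1: value = 84 ≠ 0.
Test x = -1: value = 0 ✓, so (x + 1) is a factor.
Synthetic division by (x + 1): bring down 1; 1(-1) + 12 = 11; 11(-1) + 41 = 30; 30(-1) + 30 = 0 → quotient x^2 + 11x + 30, remainder 0.
Solve the quadratic x^2 + 11x + 30 = 0: discriminant = 11^2 - 4(1)(30) = 121 - 120 = 1.
sqrt(1) = 1, so x = (-11 ± 1)/2: x = -5 or x = -6.

x = -6, x = -5, x = -1


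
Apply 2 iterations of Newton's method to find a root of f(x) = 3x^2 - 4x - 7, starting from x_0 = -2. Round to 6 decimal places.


Newton's method: x_(n+1) = x_n - f(x_n)/f'(x_n)
f(x) = 3x^2 - 4x - 7
f'(x) = 6x - 4

Iteration 1:
  f(-2.000000) = 13.000000
  f'(-2.000000) = -16.000000
  x_1 = -2.000000 - (13.000000)/(-16.000000) = -1.187500

Iteration 2:
  f(-1.187500) = 1.980469
  f'(-1.187500) = -11.125000
  x_2 = -1.187500 - (1.980469)/(-11.125000) = -1.009480

x_2 = -1.009480


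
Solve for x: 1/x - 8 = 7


Subtract -8 from both sides: 1/x = 15
Multiply both sides by x: 1 = 15 * x
Divide by 15: x = 1/15

x = 1/15


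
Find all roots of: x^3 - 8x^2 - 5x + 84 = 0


Let p(x) = x^3 - 8x^2 - 5x + 84. By the rational root theorem (leading coefficient 1), any rational root is an integer divisor of 84: try ±1, ±2, ... in turn.
Test x = 1: value = 72 ≠ 0.
Test x = -1: value = 80 ≠ 0.
Test x = 2: value = 50 ≠ 0.
Test x = -2: value = 54 ≠ 0.
Test x = 3: value = 24 ≠ 0.
Test x = -3: value = 0 ✓, so (x + 3) is a factor.
Synthetic division by (x + 3): bring down 1; 1(-3) - 8 = -11; (-11)(-3) - 5 = 28; 28(-3) + 84 = 0 → quotient x^2 - 11x + 28, remainder 0.
Solve the quadratic x^2 - 11x + 28 = 0: discriminant = (-11)^2 - 4(1)(28) = 121 - 112 = 9.
sqrt(9) = 3, so x = (11 ± 3)/2: x = 7 or x = 4.
Collecting all roots found:

x = -3, x = 4, x = 7


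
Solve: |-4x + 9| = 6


An absolute value equation |expr| = 6 gives two cases:
Case 1: -4x + 9 = 6
  -4x = -3, so x = 3/4
Case 2: -4x + 9 = -6
  -4x = -15, so x = 15/4

x = 3/4, x = 15/4


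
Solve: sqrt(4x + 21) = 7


Square both sides: 4x + 21 = 7^2 = 49
4x = 49 - 21 = 28
x = 7
Check: sqrt(4*7 + 21) = sqrt(49) = 7 ✓

x = 7


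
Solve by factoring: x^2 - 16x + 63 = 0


We need two numbers that multiply to 63 and add to -16.
Those numbers are -9 and -7 (since (-9) * (-7) = 63 and (-9) + (-7) = -16).
So x^2 - 16x + 63 = (x - 9)(x - 7) = 0
Setting each factor to zero: x = 9 or x = 7

x = 7, x = 9


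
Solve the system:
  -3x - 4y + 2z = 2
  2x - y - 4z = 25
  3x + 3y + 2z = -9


Using Cramer's rule. Expand each determinant along the first row.
D  = (-3)*[(-1)*2 - (-4)*3] - (-4)*[2*2 - (-4)*3] + 2*[2*3 - (-1)*3]
  = (-3)*(10) - (-4)*(16) + 2*(9) = 52
Dx = 2*[(-1)*2 - (-4)*3] - (-4)*[25*2 - (-4)*(-9)] + 2*[25*3 - (-1)*(-9)]
  = 2*(10) - (-4)*(14) + 2*(66) = 208
Dy = (-3)*[25*2 - (-4)*(-9)] - 2*[2*2 - (-4)*3] + 2*[2*(-9) - 25*3]
  = (-3)*(14) - 2*(16) + 2*(-93) = -260
Dz = (-3)*[(-1)*(-9) - 25*3] - (-4)*[2*(-9) - 25*3] + 2*[2*3 - (-1)*3]
  = (-3)*(-66) - (-4)*(-93) + 2*(9) = -156
x = Dx/D = 208/52 = 4, y = Dy/D = -260/52 = -5, z = Dz/D = -156/52 = -3
Check eq1: (-3)(4) + (-4)(-5) + (2)(-3) = 2 = 2 ✓
Check eq2: (2)(4) + (-1)(-5) + (-4)(-3) = 25 = 25 ✓
Check eq3: (3)(4) + (3)(-5) + (2)(-3) = -9 = -9 ✓

x = 4, y = -5, z = -3


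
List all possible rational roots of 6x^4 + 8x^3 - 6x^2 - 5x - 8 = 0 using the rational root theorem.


Rational root theorem: possible roots are ±p/q where:
  p divides the constant term (-8): p ∈ {1, 2, 4, 8}
  q divides the leading coefficient (6): q ∈ {1, 2, 3, 6}

All possible rational roots: -8, -4, -8/3, -2, -4/3, -1, -2/3, -1/2, -1/3, -1/6, 1/6, 1/3, 1/2, 2/3, 1, 4/3, 2, 8/3, 4, 8

-8, -4, -8/3, -2, -4/3, -1, -2/3, -1/2, -1/3, -1/6, 1/6, 1/3, 1/2, 2/3, 1, 4/3, 2, 8/3, 4, 8


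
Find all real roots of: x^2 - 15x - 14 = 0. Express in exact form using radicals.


Using the quadratic formula: x = (-b ± sqrt(b^2 - 4ac)) / (2a)
Here a = 1, b = -15, c = -14
Discriminant = b^2 - 4ac = (-15)^2 - 4(1)(-14) = 225 + 56 = 281
Since discriminant = 281 > 0, there are two real roots.
x = (15 ± sqrt(281)) / 2
Numerically: x ≈ 15.8815 or x ≈ -0.8815

x = (15 + sqrt(281)) / 2 or x = (15 - sqrt(281)) / 2


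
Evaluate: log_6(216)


We need the exponent such that 6^? = 216
6^3 = 216
Therefore log_6(216) = 3

3


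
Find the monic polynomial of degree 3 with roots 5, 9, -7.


A monic polynomial with roots 5, 9, -7 is:
p(x) = (x - 5)(x - 9)(x + 7)
After multiplying by (x - 5): x - 5
After multiplying by (x - 9): x^2 - 14x + 45
After multiplying by (x + 7): x^3 - 7x^2 - 53x + 315

x^3 - 7x^2 - 53x + 315


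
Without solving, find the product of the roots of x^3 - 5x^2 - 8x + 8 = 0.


By Vieta's formulas for x^3 + bx^2 + cx + d = 0:
  r1 + r2 + r3 = -b/a = 5
  r1*r2 + r1*r3 + r2*r3 = c/a = -8
  r1*r2*r3 = -d/a = -8


Product = -8


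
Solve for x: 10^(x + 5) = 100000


Express both sides with the same base.
100000 = 10^5
Since the bases match, equate exponents: x + 5 = 5
So x = 5 - (5) = 0

x = 0


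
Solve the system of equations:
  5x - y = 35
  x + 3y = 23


Using Cramer's rule:
Determinant D = (5)(3) - (1)(-1) = 15 + 1 = 16
Dx = (35)(3) - (23)(-1) = 105 + 23 = 128
Dy = (5)(23) - (1)(35) = 115 - 35 = 80
x = Dx/D = 128/16 = 8
y = Dy/D = 80/16 = 5

x = 8, y = 5


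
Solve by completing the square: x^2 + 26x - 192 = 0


Start: x^2 + 26x - 192 = 0
Move constant: x^2 + 26x = 192
Half of 26 is 13, squared is 169
Add 169 to both sides: x^2 + 26x + 169 = 361
(x + 13)^2 = 361
x + 13 = ±19
x = -13 + 19 = 6 or x = -13 - 19 = -32

x = -32, x = 6


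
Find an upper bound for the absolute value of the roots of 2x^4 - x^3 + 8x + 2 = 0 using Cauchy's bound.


Cauchy's bound: all roots r satisfy |r| <= 1 + max(|a_i/a_n|) for i = 0,...,n-1
where a_n is the leading coefficient.

Coefficients: [2, -1, 0, 8, 2]
Leading coefficient a_n = 2
Ratios |a_i/a_n|: 1/2, 0, 4, 1
Maximum ratio: 4
Cauchy's bound: |r| <= 1 + 4 = 5

Upper bound = 5


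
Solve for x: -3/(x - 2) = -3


Multiply both sides by (x - 2): -3 = -3(x - 2)
Distribute: -3 = -3x + 6
-3x = -3 - 6 = -9
x = 3

x = 3


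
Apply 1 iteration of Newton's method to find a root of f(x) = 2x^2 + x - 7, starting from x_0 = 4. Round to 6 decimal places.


Newton's method: x_(n+1) = x_n - f(x_n)/f'(x_n)
f(x) = 2x^2 + x - 7
f'(x) = 4x + 1

Iteration 1:
  f(4.000000) = 29.000000
  f'(4.000000) = 17.000000
  x_1 = 4.000000 - (29.000000)/(17.000000) = 2.294118

x_1 = 2.294118


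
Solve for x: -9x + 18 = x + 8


Starting with: -9x + 18 = x + 8
Move all x terms to left: (-9 - 1)x = 8 - 18
Simplify: -10x = -10
Divide both sides by -10: x = 1

x = 1


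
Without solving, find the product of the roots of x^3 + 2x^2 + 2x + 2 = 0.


By Vieta's formulas for x^3 + bx^2 + cx + d = 0:
  r1 + r2 + r3 = -b/a = -2
  r1*r2 + r1*r3 + r2*r3 = c/a = 2
  r1*r2*r3 = -d/a = -2


Product = -2


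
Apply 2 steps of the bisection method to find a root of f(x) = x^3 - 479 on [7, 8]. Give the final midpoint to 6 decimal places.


f(x) = x^3 - 479
f(7) = -136 < 0
f(8) = 33 > 0

Step 1: midpoint = (7.000000 + 8.000000)/2 = 7.500000
  f(7.500000) = -57.125000
  f(mid) < 0, so root is in [7.500000, 8.000000]

Step 2: midpoint = (7.500000 + 8.000000)/2 = 7.750000
  f(7.750000) = -13.515625
  f(mid) < 0, so root is in [7.750000, 8.000000]

midpoint = 7.750000


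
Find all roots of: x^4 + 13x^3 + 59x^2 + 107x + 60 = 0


Let p(x) = x^4 + 13x^3 + 59x^2 + 107x + 60. By the rational root theorem (leading coefficient 1), any rational root is an integer divisor of 60: try ±1, ±2, ... in turn.
Test x = 1: value = 240 ≠ 0.
Test x = -1: value = 0 ✓, so (x + 1) is a factor.
Synthetic division by (x + 1): bring down 1; 1(-1) + 13 = 12; 12(-1) + 59 = 47; 47(-1) + 107 = 60; 60(-1) + 60 = 0 → quotient x^3 + 12x^2 + 47x + 60, remainder 0.
Continue with the quotient x^3 + 12x^2 + 47x + 60 (candidates must divide 60; re-test x = -1 first in case it repeats).
Test x = -1: value = 24 ≠ 0.
Test x = 2: value = 210 ≠ 0.
Test x = -2: value = 6 ≠ 0.
Test x = 3: value = 336 ≠ 0.
Test x = -3: value = 0 ✓, so (x + 3) is a factor.
Synthetic division by (x + 3): bring down 1; 1(-3) + 12 = 9; 9(-3) + 47 = 20; 20(-3) + 60 = 0 → quotient x^2 + 9x + 20, remainder 0.
Solve the quadratic x^2 + 9x + 20 = 0: discriminant = 9^2 - 4(1)(20) = 81 - 80 = 1.
sqrt(1) = 1, so x = (-9 ± 1)/2: x = -4 or x = -5.
Collecting all roots found:

x = -5, x = -4, x = -3, x = -1


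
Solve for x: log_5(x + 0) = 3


Convert to exponential form: x + 0 = 5^3 = 125
x = 125 - 0 = 125
Check: log_5(125 + 0) = log_5(125) = log_5(125) = 3 ✓

x = 125


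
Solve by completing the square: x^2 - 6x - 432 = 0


Start: x^2 - 6x - 432 = 0
Move constant: x^2 - 6x = 432
Half of -6 is -3, squared is 9
Add 9 to both sides: x^2 - 6x + 9 = 441
(x - 3)^2 = 441
x - 3 = ±21
x = 3 + 21 = 24 or x = 3 - 21 = -18

x = -18, x = 24


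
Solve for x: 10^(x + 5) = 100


Express both sides with the same base.
100 = 10^2
Since the bases match, equate exponents: x + 5 = 2
So x = 2 - (5) = -3

x = -3


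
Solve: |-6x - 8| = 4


An absolute value equation |expr| = 4 gives two cases:
Case 1: -6x - 8 = 4
  -6x = 12, so x = -2
Case 2: -6x - 8 = -4
  -6x = 4, so x = -2/3

x = -2, x = -2/3


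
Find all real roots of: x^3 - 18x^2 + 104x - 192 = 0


Let p(x) = x^3 - 18x^2 + 104x - 192. By the rational root theorem (leading coefficient 1), any rational root is an integer divisor of 192: try ±1, ±2, ... in turn.
Test x = 1: value = -105 ≠ 0.
Test x = -1: value = -315 ≠ 0.
Test x = 2: value = -48 ≠ 0.
Test x = -2: value = -480 ≠ 0.
Test x = 3: value = -15 ≠ 0.
Test x = -3: value = -693 ≠ 0.
Test x = 4: value = 0 ✓, so (x - 4) is a factor.
Synthetic division by (x - 4): bring down 1; 1(4) - 18 = -14; (-14)(4) + 104 = 48; 48(4) - 192 = 0 → quotient x^2 - 14x + 48, remainder 0.
Solve the quadratic x^2 - 14x + 48 = 0: discriminant = (-14)^2 - 4(1)(48) = 196 - 192 = 4.
sqrt(4) = 2, so x = (14 ± 2)/2: x = 8 or x = 6.

x = 4, x = 6, x = 8


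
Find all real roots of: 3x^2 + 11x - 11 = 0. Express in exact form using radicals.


Using the quadratic formula: x = (-b ± sqrt(b^2 - 4ac)) / (2a)
Here a = 3, b = 11, c = -11
Discriminant = b^2 - 4ac = 11^2 - 4(3)(-11) = 121 + 132 = 253
Since discriminant = 253 > 0, there are two real roots.
x = (-11 ± sqrt(253)) / 6
Numerically: x ≈ 0.8177 or x ≈ -4.4843

x = (-11 + sqrt(253)) / 6 or x = (-11 - sqrt(253)) / 6


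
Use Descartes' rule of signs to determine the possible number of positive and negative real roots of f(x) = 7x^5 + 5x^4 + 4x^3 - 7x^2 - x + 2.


Descartes' rule of signs:

For positive roots, count sign changes in f(x) = 7x^5 + 5x^4 + 4x^3 - 7x^2 - x + 2:
Signs of coefficients: +, +, +, -, -, +
Number of sign changes: 2
Possible positive real roots: 2, 0

For negative roots, examine f(-x) = -7x^5 + 5x^4 - 4x^3 - 7x^2 + x + 2:
Signs of coefficients: -, +, -, -, +, +
Number of sign changes: 3
Possible negative real roots: 3, 1

Positive roots: 2 or 0; Negative roots: 3 or 1


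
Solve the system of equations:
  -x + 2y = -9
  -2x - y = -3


Using Cramer's rule:
Determinant D = (-1)(-1) - (-2)(2) = 1 + 4 = 5
Dx = (-9)(-1) - (-3)(2) = 9 + 6 = 15
Dy = (-1)(-3) - (-2)(-9) = 3 - 18 = -15
x = Dx/D = 15/5 = 3
y = Dy/D = -15/5 = -3

x = 3, y = -3


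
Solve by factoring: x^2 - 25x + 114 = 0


We need two numbers that multiply to 114 and add to -25.
Those numbers are -19 and -6 (since (-19) * (-6) = 114 and (-19) + (-6) = -25).
So x^2 - 25x + 114 = (x - 19)(x - 6) = 0
Setting each factor to zero: x = 19 or x = 6

x = 6, x = 19


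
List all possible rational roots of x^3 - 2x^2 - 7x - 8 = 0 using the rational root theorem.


Rational root theorem: possible roots are ±p/q where:
  p divides the constant term (-8): p ∈ {1, 2, 4, 8}
  q divides the leading coefficient (1): q ∈ {1}

All possible rational roots: -8, -4, -2, -1, 1, 2, 4, 8

-8, -4, -2, -1, 1, 2, 4, 8


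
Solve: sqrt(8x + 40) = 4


Square both sides: 8x + 40 = 4^2 = 16
8x = 16 - 40 = -24
x = -3
Check: sqrt(8*(-3) + 40) = sqrt(16) = 4 ✓

x = -3


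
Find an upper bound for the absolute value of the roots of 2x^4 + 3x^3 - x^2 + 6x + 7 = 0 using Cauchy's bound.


Cauchy's bound: all roots r satisfy |r| <= 1 + max(|a_i/a_n|) for i = 0,...,n-1
where a_n is the leading coefficient.

Coefficients: [2, 3, -1, 6, 7]
Leading coefficient a_n = 2
Ratios |a_i/a_n|: 3/2, 1/2, 3, 7/2
Maximum ratio: 7/2
Cauchy's bound: |r| <= 1 + 7/2 = 9/2

Upper bound = 9/2


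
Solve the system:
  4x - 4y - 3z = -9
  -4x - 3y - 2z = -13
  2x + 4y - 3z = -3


Using Cramer's rule. Expand each determinant along the first row.
D  = 4*[(-3)*(-3) - (-2)*4] - (-4)*[(-4)*(-3) - (-2)*2] + (-3)*[(-4)*4 - (-3)*2]
  = 4*(17) - (-4)*(16) + (-3)*(-10) = 162
Dx = (-9)*[(-3)*(-3) - (-2)*4] - (-4)*[(-13)*(-3) - (-2)*(-3)] + (-3)*[(-13)*4 - (-3)*(-3)]
  = (-9)*(17) - (-4)*(33) + (-3)*(-61) = 162
Dy = 4*[(-13)*(-3) - (-2)*(-3)] - (-9)*[(-4)*(-3) - (-2)*2] + (-3)*[(-4)*(-3) - (-13)*2]
  = 4*(33) - (-9)*(16) + (-3)*(38) = 162
Dz = 4*[(-3)*(-3) - (-13)*4] - (-4)*[(-4)*(-3) - (-13)*2] + (-9)*[(-4)*4 - (-3)*2]
  = 4*(61) - (-4)*(38) + (-9)*(-10) = 486
x = Dx/D = 162/162 = 1, y = Dy/D = 162/162 = 1, z = Dz/D = 486/162 = 3
Check eq1: (4)(1) + (-4)(1) + (-3)(3) = -9 = -9 ✓
Check eq2: (-4)(1) + (-3)(1) + (-2)(3) = -13 = -13 ✓
Check eq3: (2)(1) + (4)(1) + (-3)(3) = -3 = -3 ✓

x = 1, y = 1, z = 3


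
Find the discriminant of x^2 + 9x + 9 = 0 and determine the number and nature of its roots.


For ax^2 + bx + c = 0, discriminant D = b^2 - 4ac
Here a = 1, b = 9, c = 9
D = (9)^2 - 4(1)(9) = 81 - 36 = 45

D = 45 > 0 but not a perfect square
The equation has 2 distinct real irrational roots.

Discriminant = 45, 2 distinct real irrational roots


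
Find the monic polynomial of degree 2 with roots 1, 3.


A monic polynomial with roots 1, 3 is:
p(x) = (x - 1)(x - 3)
After multiplying by (x - 1): x - 1
After multiplying by (x - 3): x^2 - 4x + 3

x^2 - 4x + 3


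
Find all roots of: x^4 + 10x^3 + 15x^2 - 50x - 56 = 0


Let p(x) = x^4 + 10x^3 + 15x^2 - 50x - 56. By the rational root theorem (leading coefficient 1), any rational root is an integer divisor of 56: try ±1, ±2, ... in turn.
Test x = 1: value = -80 ≠ 0.
Test x = -1: value = 0 ✓, so (x + 1) is a factor.
Synthetic division by (x + 1): bring down 1; 1(-1) + 10 = 9; 9(-1) + 15 = 6; 6(-1) - 50 = -56; (-56)(-1) - 56 = 0 → quotient x^3 + 9x^2 + 6x - 56, remainder 0.
Continue with the quotient x^3 + 9x^2 + 6x - 56 (candidates must divide 56; re-test x = -1 first in case it repeats).
Test x = -1: value = -54 ≠ 0.
Test x = 2: value = 0 ✓, so (x - 2) is a factor.
Synthetic division by (x - 2): bring down 1; 1(2) + 9 = 11; 11(2) + 6 = 28; 28(2) - 56 = 0 → quotient x^2 + 11x + 28, remainder 0.
Solve the quadratic x^2 + 11x + 28 = 0: discriminant = 11^2 - 4(1)(28) = 121 - 112 = 9.
sqrt(9) = 3, so x = (-11 ± 3)/2: x = -4 or x = -7.
Collecting all roots found:

x = -7, x = -4, x = -1, x = 2


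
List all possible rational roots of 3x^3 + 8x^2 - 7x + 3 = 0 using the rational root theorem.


Rational root theorem: possible roots are ±p/q where:
  p divides the constant term (3): p ∈ {1, 3}
  q divides the leading coefficient (3): q ∈ {1, 3}

All possible rational roots: -3, -1, -1/3, 1/3, 1, 3

-3, -1, -1/3, 1/3, 1, 3


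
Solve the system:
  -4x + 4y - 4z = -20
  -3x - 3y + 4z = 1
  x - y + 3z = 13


Using Cramer's rule. Expand each determinant along the first row.
D  = (-4)*[(-3)*3 - 4*(-1)] - 4*[(-3)*3 - 4*1] + (-4)*[(-3)*(-1) - (-3)*1]
  = (-4)*(-5) - 4*(-13) + (-4)*(6) = 48
Dx = (-20)*[(-3)*3 - 4*(-1)] - 4*[1*3 - 4*13] + (-4)*[1*(-1) - (-3)*13]
  = (-20)*(-5) - 4*(-49) + (-4)*(38) = 144
Dy = (-4)*[1*3 - 4*13] - (-20)*[(-3)*3 - 4*1] + (-4)*[(-3)*13 - 1*1]
  = (-4)*(-49) - (-20)*(-13) + (-4)*(-40) = 96
Dz = (-4)*[(-3)*13 - 1*(-1)] - 4*[(-3)*13 - 1*1] + (-20)*[(-3)*(-1) - (-3)*1]
  = (-4)*(-38) - 4*(-40) + (-20)*(6) = 192
x = Dx/D = 144/48 = 3, y = Dy/D = 96/48 = 2, z = Dz/D = 192/48 = 4
Check eq1: (-4)(3) + (4)(2) + (-4)(4) = -20 = -20 ✓
Check eq2: (-3)(3) + (-3)(2) + (4)(4) = 1 = 1 ✓
Check eq3: (1)(3) + (-1)(2) + (3)(4) = 13 = 13 ✓

x = 3, y = 2, z = 4


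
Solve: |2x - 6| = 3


An absolute value equation |expr| = 3 gives two cases:
Case 1: 2x - 6 = 3
  2x = 9, so x = 9/2
Case 2: 2x - 6 = -3
  2x = 3, so x = 3/2

x = 3/2, x = 9/2


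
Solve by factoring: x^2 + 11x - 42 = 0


We need two numbers that multiply to -42 and add to 11.
Those numbers are -3 and 14 (since (-3) * 14 = -42 and (-3) + 14 = 11).
So x^2 + 11x - 42 = (x - 3)(x + 14) = 0
Setting each factor to zero: x = 3 or x = -14

x = -14, x = 3


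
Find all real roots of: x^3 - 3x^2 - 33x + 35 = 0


Let p(x) = x^3 - 3x^2 - 33x + 35. By the rational root theorem (leading coefficient 1), any rational root is an integer divisor of 35: try ±1, ±2, ... in turn.
Test x = 1: value = 0 ✓, so (x - 1) is a factor.
Synthetic division by (x - 1): bring down 1; 1(1) - 3 = -2; (-2)(1) - 33 = -35; (-35)(1) + 35 = 0 → quotient x^2 - 2x - 35, remainder 0.
Solve the quadratic x^2 - 2x - 35 = 0: discriminant = (-2)^2 - 4(1)(-35) = 4 + 140 = 144.
sqrt(144) = 12, so x = (2 ± 12)/2: x = 7 or x = -5.

x = -5, x = 1, x = 7


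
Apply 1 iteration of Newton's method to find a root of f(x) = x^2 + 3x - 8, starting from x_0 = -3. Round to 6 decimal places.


Newton's method: x_(n+1) = x_n - f(x_n)/f'(x_n)
f(x) = x^2 + 3x - 8
f'(x) = 2x + 3

Iteration 1:
  f(-3.000000) = -8.000000
  f'(-3.000000) = -3.000000
  x_1 = -3.000000 - (-8.000000)/(-3.000000) = -5.666667

x_1 = -5.666667


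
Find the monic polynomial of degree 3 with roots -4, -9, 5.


A monic polynomial with roots -4, -9, 5 is:
p(x) = (x + 4)(x + 9)(x - 5)
After multiplying by (x + 4): x + 4
After multiplying by (x + 9): x^2 + 13x + 36
After multiplying by (x - 5): x^3 + 8x^2 - 29x - 180

x^3 + 8x^2 - 29x - 180


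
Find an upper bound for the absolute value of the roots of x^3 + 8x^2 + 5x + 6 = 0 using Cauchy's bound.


Cauchy's bound: all roots r satisfy |r| <= 1 + max(|a_i/a_n|) for i = 0,...,n-1
where a_n is the leading coefficient.

Coefficients: [1, 8, 5, 6]
Leading coefficient a_n = 1
Ratios |a_i/a_n|: 8, 5, 6
Maximum ratio: 8
Cauchy's bound: |r| <= 1 + 8 = 9

Upper bound = 9


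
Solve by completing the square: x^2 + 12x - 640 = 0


Start: x^2 + 12x - 640 = 0
Move constant: x^2 + 12x = 640
Half of 12 is 6, squared is 36
Add 36 to both sides: x^2 + 12x + 36 = 676
(x + 6)^2 = 676
x + 6 = ±26
x = -6 + 26 = 20 or x = -6 - 26 = -32

x = -32, x = 20


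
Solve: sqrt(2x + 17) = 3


Square both sides: 2x + 17 = 3^2 = 9
2x = 9 - 17 = -8
x = -4
Check: sqrt(2*(-4) + 17) = sqrt(9) = 3 ✓

x = -4


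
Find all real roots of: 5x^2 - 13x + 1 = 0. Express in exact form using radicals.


Using the quadratic formula: x = (-b ± sqrt(b^2 - 4ac)) / (2a)
Here a = 5, b = -13, c = 1
Discriminant = b^2 - 4ac = (-13)^2 - 4(5)(1) = 169 - 20 = 149
Since discriminant = 149 > 0, there are two real roots.
x = (13 ± sqrt(149)) / 10
Numerically: x ≈ 2.5207 or x ≈ 0.0793

x = (13 + sqrt(149)) / 10 or x = (13 - sqrt(149)) / 10


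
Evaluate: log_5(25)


We need the exponent such that 5^? = 25
5^2 = 25
Therefore log_5(25) = 2

2


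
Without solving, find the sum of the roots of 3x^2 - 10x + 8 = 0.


By Vieta's formulas for ax^2 + bx + c = 0:
  Sum of roots = -b/a
  Product of roots = c/a

Here a = 3, b = -10, c = 8
Sum = -(-10)/3 = 10/3
Product = 8/3 = 8/3

Sum = 10/3


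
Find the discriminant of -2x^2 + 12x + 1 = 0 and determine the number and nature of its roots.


For ax^2 + bx + c = 0, discriminant D = b^2 - 4ac
Here a = -2, b = 12, c = 1
D = (12)^2 - 4(-2)(1) = 144 + 8 = 152

D = 152 > 0 but not a perfect square
The equation has 2 distinct real irrational roots.

Discriminant = 152, 2 distinct real irrational roots


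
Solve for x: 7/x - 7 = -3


Subtract -7 from both sides: 7/x = 4
Multiply both sides by x: 7 = 4 * x
Divide by 4: x = 7/4

x = 7/4


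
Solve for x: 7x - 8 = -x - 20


Starting with: 7x - 8 = -x - 20
Move all x terms to left: (7 + 1)x = -20 + 8
Simplify: 8x = -12
Divide both sides by 8: x = -3/2

x = -3/2


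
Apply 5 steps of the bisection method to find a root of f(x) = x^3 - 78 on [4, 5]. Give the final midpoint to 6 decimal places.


f(x) = x^3 - 78
f(4) = -14 < 0
f(5) = 47 > 0

Step 1: midpoint = (4.000000 + 5.000000)/2 = 4.500000
  f(4.500000) = 13.125000
  f(mid) > 0, so root is in [4.000000, 4.500000]

Step 2: midpoint = (4.000000 + 4.500000)/2 = 4.250000
  f(4.250000) = -1.234375
  f(mid) < 0, so root is in [4.250000, 4.500000]

Step 3: midpoint = (4.250000 + 4.500000)/2 = 4.375000
  f(4.375000) = 5.740234
  f(mid) > 0, so root is in [4.250000, 4.375000]

Step 4: midpoint = (4.250000 + 4.375000)/2 = 4.312500
  f(4.312500) = 2.202393
  f(mid) > 0, so root is in [4.250000, 4.312500]

Step 5: midpoint = (4.250000 + 4.312500)/2 = 4.281250
  f(4.281250) = 0.471466
  f(mid) > 0, so root is in [4.250000, 4.281250]

midpoint = 4.281250


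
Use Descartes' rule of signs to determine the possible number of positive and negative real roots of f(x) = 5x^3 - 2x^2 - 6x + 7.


Descartes' rule of signs:

For positive roots, count sign changes in f(x) = 5x^3 - 2x^2 - 6x + 7:
Signs of coefficients: +, -, -, +
Number of sign changes: 2
Possible positive real roots: 2, 0

For negative roots, examine f(-x) = -5x^3 - 2x^2 + 6x + 7:
Signs of coefficients: -, -, +, +
Number of sign changes: 1
Possible negative real roots: 1

Positive roots: 2 or 0; Negative roots: 1


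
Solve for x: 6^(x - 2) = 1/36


Express both sides with the same base.
1/36 = 6^(-2)
Since the bases match, equate exponents: x - 2 = -2
So x = -2 - (-2) = 0

x = 0


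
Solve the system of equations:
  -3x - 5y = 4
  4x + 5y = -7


Using Cramer's rule:
Determinant D = (-3)(5) - (4)(-5) = -15 + 20 = 5
Dx = (4)(5) - (-7)(-5) = 20 - 35 = -15
Dy = (-3)(-7) - (4)(4) = 21 - 16 = 5
x = Dx/D = -15/5 = -3
y = Dy/D = 5/5 = 1

x = -3, y = 1
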